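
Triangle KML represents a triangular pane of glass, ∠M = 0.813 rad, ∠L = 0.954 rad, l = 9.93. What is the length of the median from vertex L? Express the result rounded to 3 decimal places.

The third angle is ∠K = π − ∠M − ∠L = 1.375 rad.
Law of sines: k = l·sin K/sin L ≈ 11.94.
Law of sines: m = l·sin M/sin L ≈ 8.8419.
Median from L: ½√(2·k² + 2·m² − l²) ≈ 9.2582.

m_L ≈ 9.258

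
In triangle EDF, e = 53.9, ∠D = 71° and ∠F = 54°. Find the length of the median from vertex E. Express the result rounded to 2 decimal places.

m_E ≈ 51.24

The third angle is ∠E = 180° − ∠D − ∠F = 55.00°.
Law of sines: d = e·sin D/sin E ≈ 62.215.
Law of sines: f = e·sin F/sin E ≈ 53.233.
Median from E: ½√(2·d² + 2·f² − e²) ≈ 51.244.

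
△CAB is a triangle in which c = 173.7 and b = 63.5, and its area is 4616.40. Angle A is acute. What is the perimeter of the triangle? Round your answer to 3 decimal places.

From area = ½·b·c·sin A, we get sin A = 2·area/(b·c) ≈ 0.83707.
Taking the acute solution, ∠A ≈ 56.83°.
Law of cosines then gives a ≈ 148.78.
Perimeter = 173.7 + 148.78 + 63.5 = 385.98.

perimeter ≈ 385.978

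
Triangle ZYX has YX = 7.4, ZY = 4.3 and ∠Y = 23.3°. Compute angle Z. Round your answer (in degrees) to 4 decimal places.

130.4612

By the law of cosines, XZ² = ZY² + YX² − 2·ZY·YX·cos Y = 14.8, so XZ ≈ 3.8471.
Law of cosines again: cos Z = (XZ² + ZY² − YX²)/(2·XZ·ZY) ≈ -0.64893, so ∠Z ≈ 130.46°.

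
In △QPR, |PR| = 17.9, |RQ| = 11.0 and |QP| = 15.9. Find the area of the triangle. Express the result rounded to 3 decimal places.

Semiperimeter s = (17.9 + 11 + 15.9)/2 = 22.4.
Heron's formula: area = √(22.4·4.5·11.4·6.5) ≈ 86.425.

86.425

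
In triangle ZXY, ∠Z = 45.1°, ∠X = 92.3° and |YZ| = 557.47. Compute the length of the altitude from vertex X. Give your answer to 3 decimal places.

The third angle is ∠Y = 180° − ∠Z − ∠X = 42.60°.
Law of sines: |XY| = |YZ|·sin Z/sin X ≈ 395.2.
Law of sines: |ZX| = |YZ|·sin Y/sin X ≈ 377.64.
Area = ½·|YZ|·|XY|·sin Y ≈ 74561.
The altitude from X has length 2·area/|YZ| ≈ 267.5.

h_X ≈ 267.499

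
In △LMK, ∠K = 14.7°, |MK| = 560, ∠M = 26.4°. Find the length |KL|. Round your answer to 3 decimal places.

378.773

The third angle is ∠L = 180° − ∠M − ∠K = 138.90°.
Law of sines: |KL| = |MK|·sin M/sin L ≈ 378.77.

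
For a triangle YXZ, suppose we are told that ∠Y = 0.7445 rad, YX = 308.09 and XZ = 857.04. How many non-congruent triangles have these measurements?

YX·sin Y = 308.09·sin(0.7445 rad) ≈ 208.8.
Since XZ ≥ YX, exactly one triangle exists.

1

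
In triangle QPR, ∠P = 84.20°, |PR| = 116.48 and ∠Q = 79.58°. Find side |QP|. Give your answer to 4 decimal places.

The third angle is ∠R = 180° − ∠Q − ∠P = 16.22°.
Law of sines: |QP| = |PR|·sin R/sin Q ≈ 33.081.

33.0815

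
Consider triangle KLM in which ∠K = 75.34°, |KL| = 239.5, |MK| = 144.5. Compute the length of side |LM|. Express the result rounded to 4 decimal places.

By the law of cosines, |LM|² = |MK|² + |KL|² − 2·|MK|·|KL|·cos K = 60723, so |LM| ≈ 246.42.

246.4209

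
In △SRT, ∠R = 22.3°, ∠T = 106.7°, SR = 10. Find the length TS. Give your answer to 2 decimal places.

The third angle is ∠S = 180° − ∠R − ∠T = 51.00°.
Law of sines: TS = SR·sin R/sin T ≈ 3.9617.

3.96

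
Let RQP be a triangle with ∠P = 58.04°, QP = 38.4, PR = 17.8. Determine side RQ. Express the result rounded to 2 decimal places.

32.68

By the law of cosines, RQ² = QP² + PR² − 2·QP·PR·cos P = 1067.8, so RQ ≈ 32.677.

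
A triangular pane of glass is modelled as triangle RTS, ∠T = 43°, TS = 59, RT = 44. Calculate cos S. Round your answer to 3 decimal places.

By the law of cosines, SR² = RT² + TS² − 2·RT·TS·cos T = 1619.8, so SR ≈ 40.247.
Law of cosines again: cos S = (TS² + SR² − RT²)/(2·TS·SR) ≈ 0.66640, so ∠S ≈ 48.21°.

cos S ≈ 0.666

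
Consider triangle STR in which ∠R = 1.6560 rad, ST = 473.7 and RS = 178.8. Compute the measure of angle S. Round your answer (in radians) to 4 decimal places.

Law of sines: sin T = RS·sin R/ST ≈ 0.37608.
Since ST ≥ RS, only the acute value applies: ∠T ≈ 0.3856 rad.
Then ∠S = π − ∠R − ∠T ≈ 1.1000 rad.

1.1000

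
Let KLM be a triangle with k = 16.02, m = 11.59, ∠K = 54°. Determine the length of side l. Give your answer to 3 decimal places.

19.802

Law of sines: sin M = m·sin K/k ≈ 0.58530.
Since k ≥ m, only the acute value applies: ∠M ≈ 35.82°.
Then ∠L = 180° − ∠K − ∠M ≈ 90.18°.
Law of sines gives l = k·sin L/sin K ≈ 19.802.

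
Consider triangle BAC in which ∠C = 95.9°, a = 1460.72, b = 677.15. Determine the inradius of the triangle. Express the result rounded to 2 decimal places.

r ≈ 258.25

By the law of cosines, c² = b² + a² − 2·b·a·cos C = 2.7956e+06, so c ≈ 1672.
Area = ½·b·a·sin C ≈ 4.9194e+05.
Semiperimeter s = (677.15+1460.7+1672)/2 = 1904.9.
Inradius = area/s = 4.9194e+05/1904.9 ≈ 258.25.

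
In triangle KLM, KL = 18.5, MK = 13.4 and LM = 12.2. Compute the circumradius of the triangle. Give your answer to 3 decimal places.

9.258

By the law of cosines, cos K = (MK² + KL² − LM²) / (2·MK·KL) ≈ 0.75226, so ∠K ≈ 41.21°.
Circumradius = LM/(2 sin K) ≈ 9.2583.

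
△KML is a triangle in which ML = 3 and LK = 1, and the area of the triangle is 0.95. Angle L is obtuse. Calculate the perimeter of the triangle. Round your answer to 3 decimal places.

perimeter ≈ 7.827

From area = ½·ML·LK·sin L, we get sin L = 2·area/(ML·LK) ≈ 0.63333.
Taking the obtuse solution, ∠L ≈ 140.70°.
Law of cosines then gives KM ≈ 3.8267.
Perimeter = 3 + 1 + 3.8267 = 7.8267.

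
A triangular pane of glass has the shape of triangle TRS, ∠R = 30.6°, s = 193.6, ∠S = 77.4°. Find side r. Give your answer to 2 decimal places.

The third angle is ∠T = 180° − ∠R − ∠S = 72.00°.
Law of sines: r = s·sin R/sin S ≈ 100.98.

100.98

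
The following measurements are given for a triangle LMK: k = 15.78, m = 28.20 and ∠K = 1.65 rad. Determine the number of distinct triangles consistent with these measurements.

m·sin K = 28.20·sin(1.65 rad) ≈ 28.11.
Since ∠K is not acute, a triangle exists only if k > m; here k ≤ m, so there is no triangle.

0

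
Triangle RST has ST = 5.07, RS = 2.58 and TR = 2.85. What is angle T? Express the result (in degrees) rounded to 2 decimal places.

By the law of cosines, cos T = (ST² + TR² − RS²) / (2·ST·TR) ≈ 0.94021, so ∠T ≈ 19.91°.

∠T ≈ 19.91°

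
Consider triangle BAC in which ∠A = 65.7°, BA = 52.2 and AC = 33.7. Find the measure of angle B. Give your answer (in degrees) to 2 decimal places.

By the law of cosines, CB² = BA² + AC² − 2·BA·AC·cos A = 2412.7, so CB ≈ 49.119.
Law of cosines again: cos B = (CB² + BA² − AC²)/(2·CB·BA) ≈ 0.78038, so ∠B ≈ 38.70°.

∠B ≈ 38.70°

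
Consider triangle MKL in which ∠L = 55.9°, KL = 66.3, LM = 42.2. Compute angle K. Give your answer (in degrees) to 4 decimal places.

39.3345

By the law of cosines, MK² = KL² + LM² − 2·KL·LM·cos L = 3039.4, so MK ≈ 55.13.
Law of cosines again: cos K = (MK² + KL² − LM²)/(2·MK·KL) ≈ 0.77346, so ∠K ≈ 39.33°.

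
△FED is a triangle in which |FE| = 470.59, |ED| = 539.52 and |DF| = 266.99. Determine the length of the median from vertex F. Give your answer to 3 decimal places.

Median from F: ½√(2·|DF|² + 2·|FE|² − |ED|²) ≈ 271.29.

271.291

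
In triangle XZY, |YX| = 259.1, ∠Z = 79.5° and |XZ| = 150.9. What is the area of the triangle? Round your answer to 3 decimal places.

17798.090

Law of sines: sin Y = |XZ|·sin Z/|YX| ≈ 0.57265.
Since |YX| ≥ |XZ|, only the acute value applies: ∠Y ≈ 34.94°.
Then ∠X = 180° − ∠Z − ∠Y ≈ 65.56°.
Law of sines gives |ZY| = |YX|·sin X/sin Z ≈ 239.91.
Area = ½·|YX|·|XZ|·sin X ≈ 17798.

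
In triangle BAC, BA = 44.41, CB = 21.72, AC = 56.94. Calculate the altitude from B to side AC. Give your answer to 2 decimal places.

15.42

Semiperimeter s = (56.94 + 21.72 + 44.41)/2 = 61.535.
Heron's formula: area = √(61.535·4.595·39.815·17.125) ≈ 439.08.
The altitude from B has length 2·area/AC ≈ 15.423.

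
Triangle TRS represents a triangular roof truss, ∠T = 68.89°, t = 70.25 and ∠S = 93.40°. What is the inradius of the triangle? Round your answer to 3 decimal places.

The third angle is ∠R = 180° − ∠S − ∠T = 17.71°.
Law of sines: r = t·sin R/sin T ≈ 22.907.
Law of sines: s = t·sin S/sin T ≈ 75.171.
Area = ½·t·r·sin S ≈ 803.2.
Semiperimeter p = (70.25+22.907+75.171)/2 = 84.164.
Inradius = area/p = 803.2/84.164 ≈ 9.5433.

9.543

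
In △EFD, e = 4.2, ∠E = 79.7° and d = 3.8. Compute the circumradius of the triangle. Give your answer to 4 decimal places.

Law of sines: sin D = d·sin E/e ≈ 0.89018.
Since e ≥ d, only the acute value applies: ∠D ≈ 62.90°.
Then ∠F = 180° − ∠E − ∠D ≈ 37.40°.
Law of sines gives f = e·sin F/sin E ≈ 2.593.
Circumradius = e/(2 sin E) ≈ 2.1344.

R ≈ 2.1344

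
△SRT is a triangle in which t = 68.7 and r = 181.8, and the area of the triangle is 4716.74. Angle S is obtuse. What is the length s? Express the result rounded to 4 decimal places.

232.6838

From area = ½·r·t·sin S, we get sin S = 2·area/(r·t) ≈ 0.75530.
Taking the obtuse solution, ∠S ≈ 130.95°.
Law of cosines then gives s ≈ 232.68.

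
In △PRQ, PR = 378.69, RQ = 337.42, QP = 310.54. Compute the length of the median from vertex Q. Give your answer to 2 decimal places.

Median from Q: ½√(2·RQ² + 2·QP² − PR²) ≈ 263.23.

m_Q ≈ 263.23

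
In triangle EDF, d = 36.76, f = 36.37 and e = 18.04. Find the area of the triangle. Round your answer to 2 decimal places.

Semiperimeter s = (18.04 + 36.76 + 36.37)/2 = 45.585.
Heron's formula: area = √(45.585·27.545·8.825·9.215) ≈ 319.55.

319.55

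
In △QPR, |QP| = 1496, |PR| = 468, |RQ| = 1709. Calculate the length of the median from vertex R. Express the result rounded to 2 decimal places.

Median from R: ½√(2·|PR|² + 2·|RQ|² − |QP|²) ≈ 1005.2.

1005.16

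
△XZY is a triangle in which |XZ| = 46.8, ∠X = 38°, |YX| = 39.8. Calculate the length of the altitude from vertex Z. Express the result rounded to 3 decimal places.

h_Z ≈ 28.813

By the law of cosines, |ZY|² = |YX|² + |XZ|² − 2·|YX|·|XZ|·cos X = 838.72, so |ZY| ≈ 28.961.
Area = ½·|YX|·|XZ|·sin X ≈ 573.38.
The altitude from Z has length 2·area/|YX| ≈ 28.813.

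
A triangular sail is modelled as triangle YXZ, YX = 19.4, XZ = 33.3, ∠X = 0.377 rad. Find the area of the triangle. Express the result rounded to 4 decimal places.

118.9106

Area = ½·YX·XZ·sin X ≈ 118.91.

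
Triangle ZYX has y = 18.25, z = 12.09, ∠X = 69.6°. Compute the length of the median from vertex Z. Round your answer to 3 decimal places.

By the law of cosines, x² = z² + y² − 2·z·y·cos X = 325.41, so x ≈ 18.039.
Median from Z: ½√(2·y² + 2·x² − z²) ≈ 17.108.

17.108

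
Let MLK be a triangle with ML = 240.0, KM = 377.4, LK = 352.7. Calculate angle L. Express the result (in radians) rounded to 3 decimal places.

1.335

By the law of cosines, cos L = (ML² + LK² − KM²) / (2·ML·LK) ≈ 0.23371, so ∠L ≈ 1.335 rad.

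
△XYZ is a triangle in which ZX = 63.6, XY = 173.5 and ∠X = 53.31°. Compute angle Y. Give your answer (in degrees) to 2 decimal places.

By the law of cosines, YZ² = ZX² + XY² − 2·ZX·XY·cos X = 20961, so YZ ≈ 144.78.
Law of cosines again: cos Y = (XY² + YZ² − ZX²)/(2·XY·YZ) ≈ 0.93590, so ∠Y ≈ 20.63°.

20.63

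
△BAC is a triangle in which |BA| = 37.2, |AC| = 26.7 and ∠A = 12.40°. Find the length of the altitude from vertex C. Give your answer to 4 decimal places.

h_C ≈ 5.7334

By the law of cosines, |CB|² = |BA|² + |AC|² − 2·|BA|·|AC|·cos A = 156.59, so |CB| ≈ 12.514.
Area = ½·|BA|·|AC|·sin A ≈ 106.64.
The altitude from C has length 2·area/|BA| ≈ 5.7334.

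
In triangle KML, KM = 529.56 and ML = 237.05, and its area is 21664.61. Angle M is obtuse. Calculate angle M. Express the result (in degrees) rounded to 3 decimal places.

159.808

From area = ½·KM·ML·sin M, we get sin M = 2·area/(KM·ML) ≈ 0.34516.
Taking the obtuse solution, ∠M ≈ 159.81°.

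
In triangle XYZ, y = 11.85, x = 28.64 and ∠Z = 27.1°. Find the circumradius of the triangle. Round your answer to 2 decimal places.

By the law of cosines, z² = x² + y² − 2·x·y·cos Z = 356.42, so z ≈ 18.879.
Area = ½·x·y·sin Z ≈ 77.302.
Circumradius = z/(2 sin Z) ≈ 20.722.

20.72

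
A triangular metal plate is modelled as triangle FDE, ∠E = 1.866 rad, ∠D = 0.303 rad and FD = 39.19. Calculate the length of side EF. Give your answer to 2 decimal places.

The third angle is ∠F = π − ∠D − ∠E = 0.973 rad.
Law of sines: EF = FD·sin D/sin E ≈ 12.222.

12.22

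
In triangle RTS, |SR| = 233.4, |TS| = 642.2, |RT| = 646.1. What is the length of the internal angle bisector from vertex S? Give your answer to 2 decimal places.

By the law of cosines, cos S = (|TS|² + |SR|² − |RT|²) / (2·|TS|·|SR|) ≈ 0.16496, so ∠S ≈ 80.51°.
The bisector from S has length 2·|TS|·|SR|·cos(∠S/2)/(|TS|+|SR|) ≈ 261.3.

t_S ≈ 261.30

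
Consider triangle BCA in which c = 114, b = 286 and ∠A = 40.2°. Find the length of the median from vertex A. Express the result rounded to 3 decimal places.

By the law of cosines, a² = b² + c² − 2·b·c·cos A = 44986, so a ≈ 212.1.
Median from A: ½√(2·b² + 2·c² − a²) ≈ 190.13.

m_A ≈ 190.130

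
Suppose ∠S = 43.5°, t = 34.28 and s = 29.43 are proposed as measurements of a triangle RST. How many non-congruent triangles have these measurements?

2

t·sin S = 34.28·sin(43.5°) ≈ 23.6.
Since t sin S < s < t (23.6 < 29.43 < 34.28), two triangles exist.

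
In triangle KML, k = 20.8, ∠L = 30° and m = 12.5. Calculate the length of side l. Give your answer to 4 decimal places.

11.7710

By the law of cosines, l² = k² + m² − 2·k·m·cos L = 138.56, so l ≈ 11.771.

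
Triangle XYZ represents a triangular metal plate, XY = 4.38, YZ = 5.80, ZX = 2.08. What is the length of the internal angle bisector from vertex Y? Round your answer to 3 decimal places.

t_Y ≈ 4.934

By the law of cosines, cos Y = (XY² + YZ² − ZX²) / (2·XY·YZ) ≈ 0.95453, so ∠Y ≈ 17.34°.
The bisector from Y has length 2·XY·YZ·cos(∠Y/2)/(XY+YZ) ≈ 4.9339.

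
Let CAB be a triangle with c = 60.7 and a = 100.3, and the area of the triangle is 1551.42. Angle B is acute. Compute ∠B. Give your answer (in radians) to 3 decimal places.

∠B ≈ 0.535 rad

From area = ½·c·a·sin B, we get sin B = 2·area/(c·a) ≈ 0.50965.
Taking the acute solution, ∠B ≈ 0.535 rad.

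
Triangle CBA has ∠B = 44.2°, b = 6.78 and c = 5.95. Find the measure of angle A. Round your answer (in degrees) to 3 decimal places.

Law of sines: sin C = c·sin B/b ≈ 0.61182.
Since b ≥ c, only the acute value applies: ∠C ≈ 37.72°.
Then ∠A = 180° − ∠B − ∠C ≈ 98.08°.

∠A ≈ 98.079°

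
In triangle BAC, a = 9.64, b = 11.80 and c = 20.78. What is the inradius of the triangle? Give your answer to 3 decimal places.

r ≈ 1.292

Semiperimeter s = (11.8 + 9.64 + 20.78)/2 = 21.11.
Heron's formula: area = √(21.11·9.31·11.47·0.33) ≈ 27.275.
Inradius = area/s = 27.275/21.11 ≈ 1.292.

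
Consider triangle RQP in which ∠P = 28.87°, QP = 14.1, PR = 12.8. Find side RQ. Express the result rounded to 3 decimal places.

6.823

By the law of cosines, RQ² = QP² + PR² − 2·QP·PR·cos P = 46.551, so RQ ≈ 6.8228.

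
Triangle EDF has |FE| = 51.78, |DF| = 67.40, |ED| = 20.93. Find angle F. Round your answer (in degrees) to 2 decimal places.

By the law of cosines, cos F = (|DF|² + |FE|² − |ED|²) / (2·|DF|·|FE|) ≈ 0.97219, so ∠F ≈ 13.54°.

13.54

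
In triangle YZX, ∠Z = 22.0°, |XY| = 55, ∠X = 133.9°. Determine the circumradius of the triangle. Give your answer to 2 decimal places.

The third angle is ∠Y = 180° − ∠Z − ∠X = 24.10°.
Law of sines: |ZX| = |XY|·sin Y/sin Z ≈ 59.951.
Law of sines: |YZ| = |XY|·sin X/sin Z ≈ 105.79.
Circumradius = |XY|/(2 sin Z) ≈ 73.41.

73.41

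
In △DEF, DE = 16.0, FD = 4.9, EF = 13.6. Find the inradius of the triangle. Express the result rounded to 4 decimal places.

r ≈ 1.8073

Semiperimeter s = (13.6 + 4.9 + 16)/2 = 17.25.
Heron's formula: area = √(17.25·3.65·12.35·1.25) ≈ 31.177.
Inradius = area/s = 31.177/17.25 ≈ 1.8073.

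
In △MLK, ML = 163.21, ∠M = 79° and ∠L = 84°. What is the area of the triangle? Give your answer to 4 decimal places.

The third angle is ∠K = 180° − ∠M − ∠L = 17.00°.
Law of sines: LK = ML·sin M/sin K ≈ 547.97.
Law of sines: KM = ML·sin L/sin K ≈ 555.17.
Area = ½·ML·LK·sin L ≈ 44472.

44472.2517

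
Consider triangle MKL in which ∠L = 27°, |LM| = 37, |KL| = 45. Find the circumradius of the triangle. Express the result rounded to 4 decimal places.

By the law of cosines, |MK|² = |KL|² + |LM|² − 2·|KL|·|LM|·cos L = 426.95, so |MK| ≈ 20.663.
Area = ½·|KL|·|LM|·sin L ≈ 377.95.
Circumradius = |MK|/(2 sin L) ≈ 22.757.

22.7568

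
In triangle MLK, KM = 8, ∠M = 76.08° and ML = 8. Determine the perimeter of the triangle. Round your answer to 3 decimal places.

By the law of cosines, LK² = KM² + ML² − 2·KM·ML·cos M = 97.207, so LK ≈ 9.8594.
Semiperimeter s = (9.8594+8+8)/2 = 12.93.
Perimeter = 9.8594 + 8 + 8 = 25.859.

perimeter ≈ 25.859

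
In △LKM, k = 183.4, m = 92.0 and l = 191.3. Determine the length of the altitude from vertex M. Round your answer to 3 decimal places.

Semiperimeter s = (191.3 + 183.4 + 92)/2 = 233.35.
Heron's formula: area = √(233.35·42.05·49.95·141.35) ≈ 8323.4.
The altitude from M has length 2·area/m ≈ 180.94.

h_M ≈ 180.944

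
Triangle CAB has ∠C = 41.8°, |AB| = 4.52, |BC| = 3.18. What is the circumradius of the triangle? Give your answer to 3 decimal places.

Law of sines: sin A = |BC|·sin C/|AB| ≈ 0.46893.
Since |AB| ≥ |BC|, only the acute value applies: ∠A ≈ 27.97°.
Then ∠B = 180° − ∠C − ∠A ≈ 110.23°.
Law of sines gives |CA| = |AB|·sin B/sin C ≈ 6.3628.
Circumradius = |AB|/(2 sin C) ≈ 3.3907.

R ≈ 3.391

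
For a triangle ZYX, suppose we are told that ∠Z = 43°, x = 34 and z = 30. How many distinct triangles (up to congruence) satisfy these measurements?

2

x·sin Z = 34·sin(43°) ≈ 23.19.
Since x sin Z < z < x (23.19 < 30 < 34), two triangles exist.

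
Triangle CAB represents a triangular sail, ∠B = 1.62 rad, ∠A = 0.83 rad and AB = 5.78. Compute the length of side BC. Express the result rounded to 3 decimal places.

6.688

The third angle is ∠C = π − ∠A − ∠B = 0.692 rad.
Law of sines: BC = AB·sin A/sin C ≈ 6.6878.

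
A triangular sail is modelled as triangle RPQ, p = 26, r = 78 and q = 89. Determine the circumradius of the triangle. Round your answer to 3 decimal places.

By the law of cosines, cos R = (p² + q² − r²) / (2·p·q) ≈ 0.54300, so ∠R ≈ 57.11°.
Circumradius = r/(2 sin R) ≈ 46.443.

46.443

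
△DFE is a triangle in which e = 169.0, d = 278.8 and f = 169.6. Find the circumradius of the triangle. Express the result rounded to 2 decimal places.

By the law of cosines, cos D = (f² + e² − d²) / (2·f·e) ≈ -0.35594, so ∠D ≈ 110.85°.
Circumradius = d/(2 sin D) ≈ 149.17.

149.17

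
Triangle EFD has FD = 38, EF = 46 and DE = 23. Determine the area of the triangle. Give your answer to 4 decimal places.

area ≈ 435.5352

Semiperimeter s = (38 + 23 + 46)/2 = 53.5.
Heron's formula: area = √(53.5·15.5·30.5·7.5) ≈ 435.54.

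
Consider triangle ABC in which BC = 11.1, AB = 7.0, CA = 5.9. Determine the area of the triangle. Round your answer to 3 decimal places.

Semiperimeter s = (11.1 + 5.9 + 7)/2 = 12.
Heron's formula: area = √(12·0.9·6.1·5) ≈ 18.149.

area ≈ 18.149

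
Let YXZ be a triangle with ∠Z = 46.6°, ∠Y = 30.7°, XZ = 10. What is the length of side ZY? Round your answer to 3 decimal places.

19.108

The third angle is ∠X = 180° − ∠Z − ∠Y = 102.70°.
Law of sines: ZY = XZ·sin X/sin Y ≈ 19.108.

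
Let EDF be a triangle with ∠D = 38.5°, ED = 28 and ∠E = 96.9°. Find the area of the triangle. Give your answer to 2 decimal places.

The third angle is ∠F = 180° − ∠E − ∠D = 44.60°.
Law of sines: DF = ED·sin E/sin F ≈ 39.589.
Law of sines: FE = ED·sin D/sin F ≈ 24.824.
Area = ½·ED·DF·sin D ≈ 345.02.

area ≈ 345.02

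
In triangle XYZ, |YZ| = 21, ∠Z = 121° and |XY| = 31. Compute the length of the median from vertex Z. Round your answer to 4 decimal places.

Law of sines: sin X = |YZ|·sin Z/|XY| ≈ 0.58066.
Since |XY| ≥ |YZ|, only the acute value applies: ∠X ≈ 35.50°.
Then ∠Y = 180° − ∠Z − ∠X ≈ 23.50°.
Law of sines gives |ZX| = |XY|·sin Y/sin Z ≈ 14.423.
Median from Z: ½√(2·|YZ|² + 2·|ZX|² − |XY|²) ≈ 9.1792.

m_Z ≈ 9.1792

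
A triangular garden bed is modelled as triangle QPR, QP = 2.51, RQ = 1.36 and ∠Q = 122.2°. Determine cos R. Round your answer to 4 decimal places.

cos R ≈ 0.7857

By the law of cosines, PR² = RQ² + QP² − 2·RQ·QP·cos Q = 11.788, so PR ≈ 3.4333.
Law of cosines again: cos R = (PR² + RQ² − QP²)/(2·PR·RQ) ≈ 0.78569, so ∠R ≈ 38.22°.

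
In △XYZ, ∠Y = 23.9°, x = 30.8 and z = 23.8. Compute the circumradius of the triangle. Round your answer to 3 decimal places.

16.313

By the law of cosines, y² = z² + x² − 2·z·x·cos Y = 174.71, so y ≈ 13.218.
Area = ½·z·x·sin Y ≈ 148.49.
Circumradius = y/(2 sin Y) ≈ 16.313.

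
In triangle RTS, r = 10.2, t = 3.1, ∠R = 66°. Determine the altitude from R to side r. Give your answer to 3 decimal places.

h_R ≈ 3.071

Law of sines: sin T = t·sin R/r ≈ 0.27765.
Since r ≥ t, only the acute value applies: ∠T ≈ 16.12°.
Then ∠S = 180° − ∠R − ∠T ≈ 97.88°.
Law of sines gives s = r·sin S/sin R ≈ 11.06.
Area = ½·r·t·sin S ≈ 15.661.
The altitude from R has length 2·area/r ≈ 3.0707.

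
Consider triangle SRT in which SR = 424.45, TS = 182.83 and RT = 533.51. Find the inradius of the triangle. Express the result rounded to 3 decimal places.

60.479

Semiperimeter s = (533.51 + 182.83 + 424.45)/2 = 570.39.
Heron's formula: area = √(570.39·36.885·387.56·145.94) ≈ 34497.
Inradius = area/s = 34497/570.39 ≈ 60.479.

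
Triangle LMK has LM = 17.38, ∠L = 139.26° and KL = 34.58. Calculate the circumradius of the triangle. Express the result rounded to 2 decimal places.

By the law of cosines, MK² = KL² + LM² − 2·KL·LM·cos L = 2408.6, so MK ≈ 49.077.
Area = ½·KL·LM·sin L ≈ 196.11.
Circumradius = MK/(2 sin L) ≈ 37.6.

37.60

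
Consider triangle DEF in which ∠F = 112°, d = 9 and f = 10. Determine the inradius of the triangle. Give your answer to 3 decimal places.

r ≈ 0.844

Law of sines: sin D = d·sin F/f ≈ 0.83447.
Since f ≥ d, only the acute value applies: ∠D ≈ 56.56°.
Then ∠E = 180° − ∠F − ∠D ≈ 11.44°.
Law of sines gives e = f·sin E/sin F ≈ 2.1391.
Area = ½·f·d·sin E ≈ 8.9252.
Semiperimeter s = (9+2.1391+10)/2 = 10.57.
Inradius = area/s = 8.9252/10.57 ≈ 0.84442.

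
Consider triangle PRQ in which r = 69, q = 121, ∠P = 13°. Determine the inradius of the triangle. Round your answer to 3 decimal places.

7.636

By the law of cosines, p² = r² + q² − 2·r·q·cos P = 3132, so p ≈ 55.964.
Area = ½·r·q·sin P ≈ 939.06.
Semiperimeter s = (55.964+69+121)/2 = 122.98.
Inradius = area/s = 939.06/122.98 ≈ 7.6357.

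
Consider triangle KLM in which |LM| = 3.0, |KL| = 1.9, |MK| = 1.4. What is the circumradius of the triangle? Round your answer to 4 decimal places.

R ≈ 1.9623

By the law of cosines, cos K = (|MK|² + |KL|² − |LM|²) / (2·|MK|·|KL|) ≈ -0.64474, so ∠K ≈ 130.15°.
Circumradius = |LM|/(2 sin K) ≈ 1.9623.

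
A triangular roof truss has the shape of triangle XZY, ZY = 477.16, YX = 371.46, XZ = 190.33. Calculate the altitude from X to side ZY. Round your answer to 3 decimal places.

137.165

Semiperimeter s = (477.16 + 371.46 + 190.33)/2 = 519.48.
Heron's formula: area = √(519.48·42.315·148.02·329.14) ≈ 32725.
The altitude from X has length 2·area/ZY ≈ 137.16.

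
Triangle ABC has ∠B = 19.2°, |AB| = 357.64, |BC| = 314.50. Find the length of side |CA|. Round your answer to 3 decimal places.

119.891

By the law of cosines, |CA|² = |AB|² + |BC|² − 2·|AB|·|BC|·cos B = 14374, so |CA| ≈ 119.89.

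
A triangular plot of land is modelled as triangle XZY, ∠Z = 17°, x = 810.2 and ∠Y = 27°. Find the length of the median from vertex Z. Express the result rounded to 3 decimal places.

m_Z ≈ 662.818

The third angle is ∠X = 180° − ∠Z − ∠Y = 136.00°.
Law of sines: z = x·sin Z/sin X ≈ 341.
Law of sines: y = x·sin Y/sin X ≈ 529.5.
Median from Z: ½√(2·y² + 2·x² − z²) ≈ 662.82.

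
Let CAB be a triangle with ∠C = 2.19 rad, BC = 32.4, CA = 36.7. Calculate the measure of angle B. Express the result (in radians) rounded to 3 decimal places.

By the law of cosines, AB² = BC² + CA² − 2·BC·CA·cos C = 3776.9, so AB ≈ 61.457.
Law of cosines again: cos B = (AB² + BC² − CA²)/(2·AB·BC) ≈ 0.87379, so ∠B ≈ 0.508 rad.

∠B ≈ 0.508 rad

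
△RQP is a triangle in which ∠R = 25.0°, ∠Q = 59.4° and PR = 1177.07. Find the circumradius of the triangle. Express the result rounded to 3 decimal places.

683.753

The third angle is ∠P = 180° − ∠R − ∠Q = 95.60°.
Law of sines: QP = PR·sin R/sin Q ≈ 577.93.
Law of sines: RQ = PR·sin P/sin Q ≈ 1361.
Circumradius = PR/(2 sin Q) ≈ 683.75.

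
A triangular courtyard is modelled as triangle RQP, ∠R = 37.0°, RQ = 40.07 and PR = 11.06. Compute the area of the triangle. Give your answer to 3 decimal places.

area ≈ 133.354

Area = ½·PR·RQ·sin R ≈ 133.35.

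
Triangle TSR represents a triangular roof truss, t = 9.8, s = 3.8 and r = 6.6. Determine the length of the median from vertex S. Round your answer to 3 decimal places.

m_S ≈ 8.136

Median from S: ½√(2·r² + 2·t² − s²) ≈ 8.1357.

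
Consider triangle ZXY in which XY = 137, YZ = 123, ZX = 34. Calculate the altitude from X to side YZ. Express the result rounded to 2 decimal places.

Semiperimeter s = (137 + 123 + 34)/2 = 147.
Heron's formula: area = √(147·10·24·113) ≈ 1996.7.
The altitude from X has length 2·area/YZ ≈ 32.466.

32.47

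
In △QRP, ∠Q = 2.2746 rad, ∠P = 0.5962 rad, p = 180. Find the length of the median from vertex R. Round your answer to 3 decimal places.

The third angle is ∠R = π − ∠P − ∠Q = 0.2708 rad.
Law of sines: q = p·sin Q/sin P ≈ 244.4.
Law of sines: r = p·sin R/sin P ≈ 85.751.
Median from R: ½√(2·p² + 2·q² − r²) ≈ 210.3.

210.301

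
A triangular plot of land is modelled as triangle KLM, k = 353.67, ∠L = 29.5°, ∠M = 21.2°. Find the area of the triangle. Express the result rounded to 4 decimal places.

The third angle is ∠K = 180° − ∠L − ∠M = 129.30°.
Law of sines: l = k·sin L/sin K ≈ 225.05.
Law of sines: m = k·sin M/sin K ≈ 165.27.
Area = ½·k·l·sin M ≈ 14392.

14391.6938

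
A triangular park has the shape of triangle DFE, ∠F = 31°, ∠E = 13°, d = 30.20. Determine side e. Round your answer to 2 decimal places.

The third angle is ∠D = 180° − ∠F − ∠E = 136.00°.
Law of sines: e = d·sin E/sin D ≈ 9.7797.

9.78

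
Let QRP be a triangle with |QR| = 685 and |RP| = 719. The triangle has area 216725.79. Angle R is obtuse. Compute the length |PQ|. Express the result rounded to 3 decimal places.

From area = ½·|QR|·|RP|·sin R, we get sin R = 2·area/(|QR|·|RP|) ≈ 0.88008.
Taking the obtuse solution, ∠R ≈ 2.0656 rad.
Law of cosines then gives |PQ| ≈ 1205.8.

1205.781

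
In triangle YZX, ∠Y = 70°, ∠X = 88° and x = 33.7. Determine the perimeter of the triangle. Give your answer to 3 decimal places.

The third angle is ∠Z = 180° − ∠X − ∠Y = 22.00°.
Law of sines: y = x·sin Y/sin X ≈ 31.687.
Law of sines: z = x·sin Z/sin X ≈ 12.632.
Semiperimeter s = (31.687+12.632+33.7)/2 = 39.009.
Perimeter = 31.687 + 12.632 + 33.7 = 78.019.

perimeter ≈ 78.019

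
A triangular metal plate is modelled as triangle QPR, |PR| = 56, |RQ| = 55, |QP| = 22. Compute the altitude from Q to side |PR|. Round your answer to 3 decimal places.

Semiperimeter s = (56 + 55 + 22)/2 = 66.5.
Heron's formula: area = √(66.5·10.5·11.5·44.5) ≈ 597.77.
The altitude from Q has length 2·area/|PR| ≈ 21.349.

h_Q ≈ 21.349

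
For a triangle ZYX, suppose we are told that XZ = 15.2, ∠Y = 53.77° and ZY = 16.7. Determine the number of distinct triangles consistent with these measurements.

ZY·sin Y = 16.7·sin(53.77°) ≈ 13.47.
Since ZY sin Y < XZ < ZY (13.47 < 15.2 < 16.7), two triangles exist.

2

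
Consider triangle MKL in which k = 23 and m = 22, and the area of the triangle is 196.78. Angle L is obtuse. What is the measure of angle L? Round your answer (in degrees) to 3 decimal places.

From area = ½·m·k·sin L, we get sin L = 2·area/(m·k) ≈ 0.77779.
Taking the obtuse solution, ∠L ≈ 128.94°.

128.942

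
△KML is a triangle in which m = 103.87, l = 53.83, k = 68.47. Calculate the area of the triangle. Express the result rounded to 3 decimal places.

Semiperimeter s = (68.47 + 103.87 + 53.83)/2 = 113.09.
Heron's formula: area = √(113.09·44.615·9.215·59.255) ≈ 1659.8.

area ≈ 1659.790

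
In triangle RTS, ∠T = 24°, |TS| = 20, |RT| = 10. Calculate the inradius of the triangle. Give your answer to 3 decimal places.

1.955

By the law of cosines, |SR|² = |RT|² + |TS|² − 2·|RT|·|TS|·cos T = 134.58, so |SR| ≈ 11.601.
Area = ½·|RT|·|TS|·sin T ≈ 40.674.
Semiperimeter s = (20+11.601+10)/2 = 20.8.
Inradius = area/s = 40.674/20.8 ≈ 1.9554.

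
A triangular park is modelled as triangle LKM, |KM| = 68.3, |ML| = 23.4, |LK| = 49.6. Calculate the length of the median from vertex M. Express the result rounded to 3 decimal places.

44.623

Median from M: ½√(2·|KM|² + 2·|ML|² − |LK|²) ≈ 44.623.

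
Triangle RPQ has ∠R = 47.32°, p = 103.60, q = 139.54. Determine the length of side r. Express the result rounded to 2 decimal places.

By the law of cosines, r² = p² + q² − 2·p·q·cos R = 10604, so r ≈ 102.98.

102.98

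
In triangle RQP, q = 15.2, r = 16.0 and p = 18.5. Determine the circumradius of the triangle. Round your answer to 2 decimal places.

9.69

By the law of cosines, cos R = (q² + p² − r²) / (2·q·p) ≈ 0.56417, so ∠R ≈ 55.66°.
Circumradius = r/(2 sin R) ≈ 9.6892.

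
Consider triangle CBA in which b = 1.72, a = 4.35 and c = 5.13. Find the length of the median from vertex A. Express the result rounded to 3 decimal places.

Median from A: ½√(2·c² + 2·b² − a²) ≈ 3.1475.

3.148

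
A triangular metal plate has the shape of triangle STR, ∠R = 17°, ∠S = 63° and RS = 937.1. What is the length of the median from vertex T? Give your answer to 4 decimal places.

m_T ≈ 422.5867

The third angle is ∠T = 180° − ∠R − ∠S = 100.00°.
Law of sines: TR = RS·sin S/sin T ≈ 847.84.
Law of sines: ST = RS·sin R/sin T ≈ 278.21.
Median from T: ½√(2·ST² + 2·TR² − RS²) ≈ 422.59.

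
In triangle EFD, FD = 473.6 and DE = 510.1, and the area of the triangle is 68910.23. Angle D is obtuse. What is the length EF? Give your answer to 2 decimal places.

938.79

From area = ½·FD·DE·sin D, we get sin D = 2·area/(FD·DE) ≈ 0.57049.
Taking the obtuse solution, ∠D ≈ 145.22°.
Law of cosines then gives EF ≈ 938.79.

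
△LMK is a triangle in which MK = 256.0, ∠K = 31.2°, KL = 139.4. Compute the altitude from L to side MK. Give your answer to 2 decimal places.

h_L ≈ 72.21

By the law of cosines, LM² = MK² + KL² − 2·MK·KL·cos K = 23919, so LM ≈ 154.66.
Area = ½·MK·KL·sin K ≈ 9243.3.
The altitude from L has length 2·area/MK ≈ 72.213.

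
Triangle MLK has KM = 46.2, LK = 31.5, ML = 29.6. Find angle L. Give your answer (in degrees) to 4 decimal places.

By the law of cosines, cos L = (ML² + LK² − KM²) / (2·ML·LK) ≈ -0.14266, so ∠L ≈ 98.20°.

∠L ≈ 98.2017°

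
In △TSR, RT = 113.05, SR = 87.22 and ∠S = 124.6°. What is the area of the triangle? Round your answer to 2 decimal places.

area ≈ 1356.88

Law of sines: sin T = SR·sin S/RT ≈ 0.63506.
Since RT ≥ SR, only the acute value applies: ∠T ≈ 39.42°.
Then ∠R = 180° − ∠S − ∠T ≈ 15.98°.
Law of sines gives TS = RT·sin R/sin S ≈ 37.799.
Area = ½·RT·SR·sin R ≈ 1356.9.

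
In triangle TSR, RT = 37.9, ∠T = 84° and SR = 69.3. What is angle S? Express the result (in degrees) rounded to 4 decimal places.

Law of sines: sin S = RT·sin T/SR ≈ 0.54390.
Since SR ≥ RT, only the acute value applies: ∠S ≈ 32.95°.
Then ∠R = 180° − ∠T − ∠S ≈ 63.05°.

32.9496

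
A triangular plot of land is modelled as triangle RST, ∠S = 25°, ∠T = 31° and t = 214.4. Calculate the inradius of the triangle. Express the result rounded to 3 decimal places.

The third angle is ∠R = 180° − ∠S − ∠T = 124.00°.
Law of sines: r = t·sin R/sin T ≈ 345.11.
Law of sines: s = t·sin S/sin T ≈ 175.93.
Area = ½·t·r·sin S ≈ 15635.
Semiperimeter p = (345.11+175.93+214.4)/2 = 367.72.
Inradius = area/p = 15635/367.72 ≈ 42.519.

42.519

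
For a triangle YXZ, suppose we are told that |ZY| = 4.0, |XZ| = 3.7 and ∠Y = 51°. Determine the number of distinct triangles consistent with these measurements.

|ZY|·sin Y = 4.0·sin(51°) ≈ 3.109.
Since |ZY| sin Y < |XZ| < |ZY| (3.109 < 3.7 < 4.0), two triangles exist.

2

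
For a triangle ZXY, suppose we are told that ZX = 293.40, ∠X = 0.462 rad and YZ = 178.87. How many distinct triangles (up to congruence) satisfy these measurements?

ZX·sin X = 293.40·sin(0.462 rad) ≈ 130.8.
Since ZX sin X < YZ < ZX (130.8 < 178.87 < 293.40), two triangles exist.

2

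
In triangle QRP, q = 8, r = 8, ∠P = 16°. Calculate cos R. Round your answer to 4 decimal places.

cos R ≈ 0.1392

By the law of cosines, p² = q² + r² − 2·q·r·cos P = 4.9585, so p ≈ 2.2268.
Law of cosines again: cos R = (p² + q² − r²)/(2·p·q) ≈ 0.13917, so ∠R ≈ 82.00°.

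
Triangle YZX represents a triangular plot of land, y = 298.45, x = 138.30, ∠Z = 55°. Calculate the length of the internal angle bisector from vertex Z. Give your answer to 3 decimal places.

By the law of cosines, z² = x² + y² − 2·x·y·cos Z = 60850, so z ≈ 246.68.
The bisector from Z has length 2·x·y·cos(∠Z/2)/(x+y) ≈ 167.66.

167.656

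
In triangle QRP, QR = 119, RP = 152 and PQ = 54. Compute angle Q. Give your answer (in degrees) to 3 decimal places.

By the law of cosines, cos Q = (PQ² + QR² − RP²) / (2·PQ·QR) ≈ -0.46895, so ∠Q ≈ 117.97°.

∠Q ≈ 117.966°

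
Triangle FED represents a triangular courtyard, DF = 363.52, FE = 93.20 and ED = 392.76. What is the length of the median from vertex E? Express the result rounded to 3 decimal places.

m_E ≈ 220.083

Median from E: ½√(2·FE² + 2·ED² − DF²) ≈ 220.08.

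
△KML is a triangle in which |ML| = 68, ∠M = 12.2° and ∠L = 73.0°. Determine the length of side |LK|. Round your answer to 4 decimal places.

14.4207

The third angle is ∠K = 180° − ∠M − ∠L = 94.80°.
Law of sines: |LK| = |ML|·sin M/sin K ≈ 14.421.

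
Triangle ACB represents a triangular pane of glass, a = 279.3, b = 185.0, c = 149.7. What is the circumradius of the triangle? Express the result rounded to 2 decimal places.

R ≈ 151.37

By the law of cosines, cos A = (c² + b² − a²) / (2·c·b) ≈ -0.38588, so ∠A ≈ 112.70°.
Circumradius = a/(2 sin A) ≈ 151.37.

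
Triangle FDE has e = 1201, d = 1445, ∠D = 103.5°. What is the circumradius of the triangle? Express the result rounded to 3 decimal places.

R ≈ 743.030

Law of sines: sin E = e·sin D/d ≈ 0.80818.
Since d ≥ e, only the acute value applies: ∠E ≈ 53.92°.
Then ∠F = 180° − ∠D − ∠E ≈ 22.58°.
Law of sines gives f = d·sin F/sin D ≈ 570.65.
Circumradius = d/(2 sin D) ≈ 743.03.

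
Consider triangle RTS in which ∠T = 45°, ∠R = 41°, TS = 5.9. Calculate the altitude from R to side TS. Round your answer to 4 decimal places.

The third angle is ∠S = 180° − ∠R − ∠T = 94.00°.
Law of sines: SR = TS·sin T/sin R ≈ 6.3591.
Law of sines: RT = TS·sin S/sin R ≈ 8.9712.
Area = ½·TS·SR·sin S ≈ 18.714.
The altitude from R has length 2·area/TS ≈ 6.3436.

6.3436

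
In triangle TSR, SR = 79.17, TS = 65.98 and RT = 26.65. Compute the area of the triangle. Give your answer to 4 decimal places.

Semiperimeter s = (79.17 + 26.65 + 65.98)/2 = 85.9.
Heron's formula: area = √(85.9·6.73·59.25·19.92) ≈ 826.02.

826.0246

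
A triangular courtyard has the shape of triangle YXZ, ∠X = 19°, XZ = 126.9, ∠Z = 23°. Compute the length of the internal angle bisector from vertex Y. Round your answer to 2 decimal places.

t_Y ≈ 24.14

The third angle is ∠Y = 180° − ∠X − ∠Z = 138.00°.
Law of sines: ZY = XZ·sin X/sin Y ≈ 61.744.
Law of sines: YX = XZ·sin Z/sin Y ≈ 74.102.
The bisector from Y has length 2·ZY·YX·cos(∠Y/2)/(ZY+YX) ≈ 24.14.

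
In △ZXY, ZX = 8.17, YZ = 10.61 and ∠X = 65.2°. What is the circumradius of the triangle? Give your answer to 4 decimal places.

Law of sines: sin Y = ZX·sin X/YZ ≈ 0.69901.
Since YZ ≥ ZX, only the acute value applies: ∠Y ≈ 44.35°.
Then ∠Z = 180° − ∠X − ∠Y ≈ 70.45°.
Law of sines gives XY = YZ·sin Z/sin X ≈ 11.014.
Circumradius = YZ/(2 sin X) ≈ 5.8439.

R ≈ 5.8439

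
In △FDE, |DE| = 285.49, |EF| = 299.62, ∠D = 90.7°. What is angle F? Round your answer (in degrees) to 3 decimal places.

Law of sines: sin F = |DE|·sin D/|EF| ≈ 0.95277.
Since |EF| ≥ |DE|, only the acute value applies: ∠F ≈ 72.32°.
Then ∠E = 180° − ∠D − ∠F ≈ 16.98°.

∠F ≈ 72.320°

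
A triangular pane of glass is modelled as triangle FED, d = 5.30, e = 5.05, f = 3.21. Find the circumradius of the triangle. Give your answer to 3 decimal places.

By the law of cosines, cos F = (e² + d² − f²) / (2·e·d) ≈ 0.80868, so ∠F ≈ 36.03°.
Circumradius = f/(2 sin F) ≈ 2.7284.

R ≈ 2.728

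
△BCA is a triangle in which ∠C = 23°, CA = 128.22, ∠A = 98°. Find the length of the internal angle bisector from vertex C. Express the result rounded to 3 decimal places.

t_C ≈ 134.698

The third angle is ∠B = 180° − ∠C − ∠A = 59.00°.
Law of sines: AB = CA·sin C/sin B ≈ 58.448.
Law of sines: BC = CA·sin A/sin B ≈ 148.13.
The bisector from C has length 2·BC·CA·cos(∠C/2)/(BC+CA) ≈ 134.7.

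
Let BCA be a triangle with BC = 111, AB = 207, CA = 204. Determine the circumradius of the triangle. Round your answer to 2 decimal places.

By the law of cosines, cos B = (AB² + BC² − CA²) / (2·AB·BC) ≈ 0.29495, so ∠B ≈ 72.85°.
Circumradius = CA/(2 sin B) ≈ 106.75.

R ≈ 106.75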